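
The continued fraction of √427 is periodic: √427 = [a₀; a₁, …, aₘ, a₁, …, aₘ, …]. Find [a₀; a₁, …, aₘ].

a₀ = ⌊√427⌋ = 20.
With m₀=0, d₀=1 and mₖ₊₁ = dₖaₖ − mₖ, dₖ₊₁ = (n − mₖ₊₁²)/dₖ, aₖ₊₁ = ⌊(a₀+mₖ₊₁)/dₖ₊₁⌋:
  k=1: m=20, d=27, a=1
  k=2: m=7, d=14, a=1
  k=3: m=7, d=27, a=1
  k=4: m=20, d=1, a=40
d=1 and a=2a₀=40 at k=4, so the next step gives (m, d) = (20, 27) again — its k=1 value — and the period has length 4.

[20; 1, 1, 1, 40]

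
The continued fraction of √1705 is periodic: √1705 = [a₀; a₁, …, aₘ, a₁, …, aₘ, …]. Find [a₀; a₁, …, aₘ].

a₀ = ⌊√1705⌋ = 41.
With m₀=0, d₀=1 and mₖ₊₁ = dₖaₖ − mₖ, dₖ₊₁ = (n − mₖ₊₁²)/dₖ, aₖ₊₁ = ⌊(a₀+mₖ₊₁)/dₖ₊₁⌋:
  k=1: m=41, d=24, a=3
  k=2: m=31, d=31, a=2
  k=3: m=31, d=24, a=3
  k=4: m=41, d=1, a=82
d=1 and a=2a₀=82 at k=4, so the next step gives (m, d) = (41, 24) again — its k=1 value — and the period has length 4.

[41; 3, 2, 3, 82]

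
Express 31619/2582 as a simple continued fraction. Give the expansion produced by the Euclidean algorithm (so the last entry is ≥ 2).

31619 = 12×2582 + 635
2582 = 4×635 + 42
635 = 15×42 + 5
42 = 8×5 + 2
5 = 2×2 + 1
2 = 2×1 + 0  (stop)
So 31619/2582 = [12; 4, 15, 8, 2, 2].

[12; 4, 15, 8, 2, 2]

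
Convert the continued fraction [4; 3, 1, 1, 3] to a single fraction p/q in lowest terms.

107/25

Fold from the inside: start with 3/1.
  1 + 1/3 = 4/3
  1 + 3/4 = 7/4
  3 + 4/7 = 25/7
  4 + 7/25 = 107/25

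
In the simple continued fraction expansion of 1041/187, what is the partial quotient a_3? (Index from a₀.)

1041 = 5·187 + 106   →  a_0 = 5
187 = 1·106 + 81   →  a_1 = 1
106 = 1·81 + 25   →  a_2 = 1
81 = 3·25 + 6   →  a_3 = 3

3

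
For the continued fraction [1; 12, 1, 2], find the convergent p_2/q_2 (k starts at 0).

14/13

Using pₖ = aₖpₖ₋₁ + pₖ₋₂, qₖ = aₖqₖ₋₁ + qₖ₋₂ (with p₋₁=1, p₋₂=0, q₋₁=0, q₋₂=1):
  k=0: a=1, p=1, q=1
  k=1: a=12, p=13, q=12
  k=2: a=1, p=14, q=13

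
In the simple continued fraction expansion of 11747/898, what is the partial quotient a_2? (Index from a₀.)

3

11747 = 13·898 + 73   →  a_0 = 13
898 = 12·73 + 22   →  a_1 = 12
73 = 3·22 + 7   →  a_2 = 3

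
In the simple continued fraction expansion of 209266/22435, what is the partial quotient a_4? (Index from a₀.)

9

209266 = 9·22435 + 7351   →  a_0 = 9
22435 = 3·7351 + 382   →  a_1 = 3
7351 = 19·382 + 93   →  a_2 = 19
382 = 4·93 + 10   →  a_3 = 4
93 = 9·10 + 3   →  a_4 = 9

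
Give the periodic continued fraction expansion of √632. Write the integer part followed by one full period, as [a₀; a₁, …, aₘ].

a₀ = ⌊√632⌋ = 25.
With m₀=0, d₀=1 and mₖ₊₁ = dₖaₖ − mₖ, dₖ₊₁ = (n − mₖ₊₁²)/dₖ, aₖ₊₁ = ⌊(a₀+mₖ₊₁)/dₖ₊₁⌋:
  k=1: m=25, d=7, a=7
  k=2: m=24, d=8, a=6
  k=3: m=24, d=7, a=7
  k=4: m=25, d=1, a=50
d=1 and a=2a₀=50 at k=4, so the next step gives (m, d) = (25, 7) again — its k=1 value — and the period has length 4.

[25; 7, 6, 7, 50]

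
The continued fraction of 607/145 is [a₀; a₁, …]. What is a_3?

1

607 = 4·145 + 27   →  a_0 = 4
145 = 5·27 + 10   →  a_1 = 5
27 = 2·10 + 7   →  a_2 = 2
10 = 1·7 + 3   →  a_3 = 1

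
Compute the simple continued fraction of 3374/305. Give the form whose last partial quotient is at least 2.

[11; 16, 19]

3374 = 11*305 + 19
305 = 16*19 + 1
19 = 19*1 + 0  (stop)
So 3374/305 = [11; 16, 19].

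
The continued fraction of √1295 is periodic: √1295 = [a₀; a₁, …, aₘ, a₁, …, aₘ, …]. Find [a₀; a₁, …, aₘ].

[35; 1, 70]

a₀ = ⌊√1295⌋ = 35.
With m₀=0, d₀=1 and mₖ₊₁ = dₖaₖ − mₖ, dₖ₊₁ = (n − mₖ₊₁²)/dₖ, aₖ₊₁ = ⌊(a₀+mₖ₊₁)/dₖ₊₁⌋:
  k=1: m=35, d=70, a=1
  k=2: m=35, d=1, a=70
d=1 and a=2a₀=70 at k=2, so the next step gives (m, d) = (35, 70) again — its k=1 value — and the period has length 2.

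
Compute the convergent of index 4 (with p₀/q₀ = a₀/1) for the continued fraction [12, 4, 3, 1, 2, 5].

Using pₖ = aₖpₖ₋₁ + pₖ₋₂, qₖ = aₖqₖ₋₁ + qₖ₋₂ (with p₋₁=1, p₋₂=0, q₋₁=0, q₋₂=1):
  k=0: a=12, p=12, q=1
  k=1: a=4, p=49, q=4
  k=2: a=3, p=159, q=13
  k=3: a=1, p=208, q=17
  k=4: a=2, p=575, q=47

575/47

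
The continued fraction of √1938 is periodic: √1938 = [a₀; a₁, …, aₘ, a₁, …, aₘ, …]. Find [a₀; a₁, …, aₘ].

[44; 44, 88]

a₀ = ⌊√1938⌋ = 44.
With m₀=0, d₀=1 and mₖ₊₁ = dₖaₖ − mₖ, dₖ₊₁ = (n − mₖ₊₁²)/dₖ, aₖ₊₁ = ⌊(a₀+mₖ₊₁)/dₖ₊₁⌋:
  k=1: m=44, d=2, a=44
  k=2: m=44, d=1, a=88
d=1 and a=2a₀=88 at k=2, so the next step gives (m, d) = (44, 2) again — its k=1 value — and the period has length 2.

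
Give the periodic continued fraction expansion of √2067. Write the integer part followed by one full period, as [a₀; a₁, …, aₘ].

a₀ = ⌊√2067⌋ = 45.

[45; 2, 6, 2, 90]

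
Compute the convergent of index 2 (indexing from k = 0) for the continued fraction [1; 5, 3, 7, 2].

Using pₖ = aₖpₖ₋₁ + pₖ₋₂, qₖ = aₖqₖ₋₁ + qₖ₋₂ (with p₋₁=1, p₋₂=0, q₋₁=0, q₋₂=1):
  k=0: a=1, p=1, q=1
  k=1: a=5, p=6, q=5
  k=2: a=3, p=19, q=16

19/16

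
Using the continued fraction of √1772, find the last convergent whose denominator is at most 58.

√1772 = [42; 10, 1, 1, 20, 1, 1, 10, 84, …] (period length 8).
Convergents:
  p_0/q_0 = 42/1
  p_1/q_1 = 421/10
  p_2/q_2 = 463/11
  p_3/q_3 = 884/21
  p_4/q_4 = 18143/431
q_3 = 21 ≤ 58 < 431 = q_4, so the answer is 884/21.

884/21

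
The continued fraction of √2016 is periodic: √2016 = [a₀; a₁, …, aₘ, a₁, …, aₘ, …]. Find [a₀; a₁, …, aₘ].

a₀ = ⌊√2016⌋ = 44.
With m₀=0, d₀=1 and mₖ₊₁ = dₖaₖ − mₖ, dₖ₊₁ = (n − mₖ₊₁²)/dₖ, aₖ₊₁ = ⌊(a₀+mₖ₊₁)/dₖ₊₁⌋:
  k=1: m=44, d=80, a=1
  k=2: m=36, d=9, a=8
  k=3: m=36, d=80, a=1
  k=4: m=44, d=1, a=88
d=1 and a=2a₀=88 at k=4, so the next step gives (m, d) = (44, 80) again — its k=1 value — and the period has length 4.

[44; 1, 8, 1, 88]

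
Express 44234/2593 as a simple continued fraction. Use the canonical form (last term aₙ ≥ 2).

44234 = 17×2593 + 153
2593 = 16×153 + 145
153 = 1×145 + 8
145 = 18×8 + 1
8 = 8×1 + 0  (stop)
So 44234/2593 = [17; 16, 1, 18, 8].

[17; 16, 1, 18, 8]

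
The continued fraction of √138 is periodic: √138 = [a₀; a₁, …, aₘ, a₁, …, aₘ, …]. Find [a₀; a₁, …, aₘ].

[11; 1, 2, 1, 22]

a₀ = ⌊√138⌋ = 11.
With m₀=0, d₀=1 and mₖ₊₁ = dₖaₖ − mₖ, dₖ₊₁ = (n − mₖ₊₁²)/dₖ, aₖ₊₁ = ⌊(a₀+mₖ₊₁)/dₖ₊₁⌋:
  k=1: m=11, d=17, a=1
  k=2: m=6, d=6, a=2
  k=3: m=6, d=17, a=1
  k=4: m=11, d=1, a=22
d=1 and a=2a₀=22 at k=4, so the next step gives (m, d) = (11, 17) again — its k=1 value — and the period has length 4.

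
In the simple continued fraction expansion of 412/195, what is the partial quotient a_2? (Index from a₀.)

1

412 = 2·195 + 22   →  a_0 = 2
195 = 8·22 + 19   →  a_1 = 8
22 = 1·19 + 3   →  a_2 = 1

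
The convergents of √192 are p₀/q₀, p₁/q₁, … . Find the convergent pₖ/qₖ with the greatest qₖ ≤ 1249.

16115/1163

√192 = [13; 1, 5, 1, 26, …] (period length 4).
Convergents:
  p_0/q_0 = 13/1
  p_1/q_1 = 14/1
  p_2/q_2 = 83/6
  p_3/q_3 = 97/7
  p_4/q_4 = 2605/188
  p_5/q_5 = 2702/195
  p_6/q_6 = 16115/1163
  p_7/q_7 = 18817/1358
q_6 = 1163 ≤ 1249 < 1358 = q_7, so the answer is 16115/1163.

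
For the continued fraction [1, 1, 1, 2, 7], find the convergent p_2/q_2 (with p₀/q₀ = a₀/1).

Using pₖ = aₖpₖ₋₁ + pₖ₋₂, qₖ = aₖqₖ₋₁ + qₖ₋₂ (with p₋₁=1, p₋₂=0, q₋₁=0, q₋₂=1):
  k=0: a=1, p=1, q=1
  k=1: a=1, p=2, q=1
  k=2: a=1, p=3, q=2

3/2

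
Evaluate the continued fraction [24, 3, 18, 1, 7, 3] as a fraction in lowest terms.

35056/1441

Fold from the inside: start with 3/1.
  7 + 1/3 = 22/3
  1 + 3/22 = 25/22
  18 + 22/25 = 472/25
  3 + 25/472 = 1441/472
  24 + 472/1441 = 35056/1441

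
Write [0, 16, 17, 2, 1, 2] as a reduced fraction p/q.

Using pₖ = aₖpₖ₋₁ + pₖ₋₂ and qₖ = aₖqₖ₋₁ + qₖ₋₂:
  k=0: a=0, p=0, q=1
  k=1: a=16, p=1, q=16
  k=2: a=17, p=17, q=273
  k=3: a=2, p=35, q=562
  k=4: a=1, p=52, q=835
  k=5: a=2, p=139, q=2232

139/2232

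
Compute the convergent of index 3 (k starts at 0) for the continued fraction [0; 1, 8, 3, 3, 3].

25/28

Using pₖ = aₖpₖ₋₁ + pₖ₋₂, qₖ = aₖqₖ₋₁ + qₖ₋₂ (with p₋₁=1, p₋₂=0, q₋₁=0, q₋₂=1):
  k=0: a=0, p=0, q=1
  k=1: a=1, p=1, q=1
  k=2: a=8, p=8, q=9
  k=3: a=3, p=25, q=28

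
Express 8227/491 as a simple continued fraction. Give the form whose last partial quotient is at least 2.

8227 = 16·491 + 371
491 = 1·371 + 120
371 = 3·120 + 11
120 = 10·11 + 10
11 = 1·10 + 1
10 = 10·1 + 0  (stop)
So 8227/491 = [16; 1, 3, 10, 1, 10].

[16; 1, 3, 10, 1, 10]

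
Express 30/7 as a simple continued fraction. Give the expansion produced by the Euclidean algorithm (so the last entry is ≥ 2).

[4; 3, 2]

30 = 4*7 + 2
7 = 3*2 + 1
2 = 2*1 + 0  (stop)
So 30/7 = [4; 3, 2].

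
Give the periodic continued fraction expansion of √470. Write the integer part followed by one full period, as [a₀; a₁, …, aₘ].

a₀ = ⌊√470⌋ = 21.

[21; 1, 2, 8, 2, 1, 42]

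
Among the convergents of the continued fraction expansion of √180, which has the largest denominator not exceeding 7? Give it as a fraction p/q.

67/5

√180 = [13; 2, 2, 2, 26, …] (period length 4).
Convergents:
  p_0/q_0 = 13/1
  p_1/q_1 = 27/2
  p_2/q_2 = 67/5
  p_3/q_3 = 161/12
q_2 = 5 ≤ 7 < 12 = q_3, so the answer is 67/5.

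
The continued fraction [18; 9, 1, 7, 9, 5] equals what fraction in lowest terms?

66685/3684

Fold from the inside: start with 5/1.
  9 + 1/5 = 46/5
  7 + 5/46 = 327/46
  1 + 46/327 = 373/327
  9 + 327/373 = 3684/373
  18 + 373/3684 = 66685/3684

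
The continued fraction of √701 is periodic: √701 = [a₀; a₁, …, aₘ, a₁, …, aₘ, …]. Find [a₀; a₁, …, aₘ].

a₀ = ⌊√701⌋ = 26.
With m₀=0, d₀=1 and mₖ₊₁ = dₖaₖ − mₖ, dₖ₊₁ = (n − mₖ₊₁²)/dₖ, aₖ₊₁ = ⌊(a₀+mₖ₊₁)/dₖ₊₁⌋:
  k=1: m=26, d=25, a=2
  k=2: m=24, d=5, a=10
  k=3: m=26, d=5, a=10
  k=4: m=24, d=25, a=2
  k=5: m=26, d=1, a=52
d=1 and a=2a₀=52 at k=5, so the next step gives (m, d) = (26, 25) again — its k=1 value — and the period has length 5.

[26; 2, 10, 10, 2, 52]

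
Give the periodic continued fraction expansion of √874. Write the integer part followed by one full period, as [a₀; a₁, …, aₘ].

[29; 1, 1, 3, 2, 3, 1, 1, 58]

a₀ = ⌊√874⌋ = 29.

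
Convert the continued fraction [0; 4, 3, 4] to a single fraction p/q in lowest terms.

13/56

Fold from the inside: start with 4/1.
  3 + 1/4 = 13/4
  4 + 4/13 = 56/13
  0 + 13/56 = 13/56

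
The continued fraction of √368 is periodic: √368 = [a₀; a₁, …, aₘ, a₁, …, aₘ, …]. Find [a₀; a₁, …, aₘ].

a₀ = ⌊√368⌋ = 19.

[19; 5, 2, 5, 38]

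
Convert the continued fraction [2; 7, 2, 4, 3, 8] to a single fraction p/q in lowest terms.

3831/1795

Fold from the inside: start with 8/1.
  3 + 1/8 = 25/8
  4 + 8/25 = 108/25
  2 + 25/108 = 241/108
  7 + 108/241 = 1795/241
  2 + 241/1795 = 3831/1795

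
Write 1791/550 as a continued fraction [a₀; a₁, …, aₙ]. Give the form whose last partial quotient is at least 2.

[3; 3, 1, 9, 14]

1791 = 3*550 + 141
550 = 3*141 + 127
141 = 1*127 + 14
127 = 9*14 + 1
14 = 14*1 + 0  (stop)
So 1791/550 = [3; 3, 1, 9, 14].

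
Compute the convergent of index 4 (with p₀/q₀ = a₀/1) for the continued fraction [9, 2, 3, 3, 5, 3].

1151/122

Using pₖ = aₖpₖ₋₁ + pₖ₋₂, qₖ = aₖqₖ₋₁ + qₖ₋₂ (with p₋₁=1, p₋₂=0, q₋₁=0, q₋₂=1):
  k=0: a=9, p=9, q=1
  k=1: a=2, p=19, q=2
  k=2: a=3, p=66, q=7
  k=3: a=3, p=217, q=23
  k=4: a=5, p=1151, q=122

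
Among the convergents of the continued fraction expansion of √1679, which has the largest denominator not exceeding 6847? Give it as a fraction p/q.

137719/3361

√1679 = [40; 1, 39, 1, 80, …] (period length 4).
Convergents:
  p_0/q_0 = 40/1
  p_1/q_1 = 41/1
  p_2/q_2 = 1639/40
  p_3/q_3 = 1680/41
  p_4/q_4 = 136039/3320
  p_5/q_5 = 137719/3361
  p_6/q_6 = 5507080/134399
q_5 = 3361 ≤ 6847 < 134399 = q_6, so the answer is 137719/3361.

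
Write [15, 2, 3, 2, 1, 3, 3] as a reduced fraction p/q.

4291/278

Using pₖ = aₖpₖ₋₁ + pₖ₋₂ and qₖ = aₖqₖ₋₁ + qₖ₋₂:
  k=0: a=15, p=15, q=1
  k=1: a=2, p=31, q=2
  k=2: a=3, p=108, q=7
  k=3: a=2, p=247, q=16
  k=4: a=1, p=355, q=23
  k=5: a=3, p=1312, q=85
  k=6: a=3, p=4291, q=278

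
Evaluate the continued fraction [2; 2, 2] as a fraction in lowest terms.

Using pₖ = aₖpₖ₋₁ + pₖ₋₂ and qₖ = aₖqₖ₋₁ + qₖ₋₂:
  k=0: a=2, p=2, q=1
  k=1: a=2, p=5, q=2
  k=2: a=2, p=12, q=5

12/5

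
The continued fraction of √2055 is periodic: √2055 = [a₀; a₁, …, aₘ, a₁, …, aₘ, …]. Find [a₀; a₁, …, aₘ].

a₀ = ⌊√2055⌋ = 45.
With m₀=0, d₀=1 and mₖ₊₁ = dₖaₖ − mₖ, dₖ₊₁ = (n − mₖ₊₁²)/dₖ, aₖ₊₁ = ⌊(a₀+mₖ₊₁)/dₖ₊₁⌋:
  k=1: m=45, d=30, a=3
  k=2: m=45, d=1, a=90
d=1 and a=2a₀=90 at k=2, so the next step gives (m, d) = (45, 30) again — its k=1 value — and the period has length 2.

[45; 3, 90]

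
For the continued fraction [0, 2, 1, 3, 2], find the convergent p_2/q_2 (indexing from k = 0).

1/3

Using pₖ = aₖpₖ₋₁ + pₖ₋₂, qₖ = aₖqₖ₋₁ + qₖ₋₂ (with p₋₁=1, p₋₂=0, q₋₁=0, q₋₂=1):
  k=0: a=0, p=0, q=1
  k=1: a=2, p=1, q=2
  k=2: a=1, p=1, q=3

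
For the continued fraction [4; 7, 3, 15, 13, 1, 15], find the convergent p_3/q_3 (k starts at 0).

Using pₖ = aₖpₖ₋₁ + pₖ₋₂, qₖ = aₖqₖ₋₁ + qₖ₋₂ (with p₋₁=1, p₋₂=0, q₋₁=0, q₋₂=1):
  k=0: a=4, p=4, q=1
  k=1: a=7, p=29, q=7
  k=2: a=3, p=91, q=22
  k=3: a=15, p=1394, q=337

1394/337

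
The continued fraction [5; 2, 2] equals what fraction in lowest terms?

Using pₖ = aₖpₖ₋₁ + pₖ₋₂ and qₖ = aₖqₖ₋₁ + qₖ₋₂:
  k=0: a=5, p=5, q=1
  k=1: a=2, p=11, q=2
  k=2: a=2, p=27, q=5

27/5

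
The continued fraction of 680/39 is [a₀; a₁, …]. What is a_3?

2

680 = 17·39 + 17   →  a_0 = 17
39 = 2·17 + 5   →  a_1 = 2
17 = 3·5 + 2   →  a_2 = 3
5 = 2·2 + 1   →  a_3 = 2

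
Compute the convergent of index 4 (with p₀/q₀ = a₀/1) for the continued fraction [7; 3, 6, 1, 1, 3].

Using pₖ = aₖpₖ₋₁ + pₖ₋₂, qₖ = aₖqₖ₋₁ + qₖ₋₂ (with p₋₁=1, p₋₂=0, q₋₁=0, q₋₂=1):
  k=0: a=7, p=7, q=1
  k=1: a=3, p=22, q=3
  k=2: a=6, p=139, q=19
  k=3: a=1, p=161, q=22
  k=4: a=1, p=300, q=41

300/41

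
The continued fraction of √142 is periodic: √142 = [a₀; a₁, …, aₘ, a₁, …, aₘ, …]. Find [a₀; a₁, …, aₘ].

a₀ = ⌊√142⌋ = 11.
With m₀=0, d₀=1 and mₖ₊₁ = dₖaₖ − mₖ, dₖ₊₁ = (n − mₖ₊₁²)/dₖ, aₖ₊₁ = ⌊(a₀+mₖ₊₁)/dₖ₊₁⌋:
  k=1: m=11, d=21, a=1
  k=2: m=10, d=2, a=10
  k=3: m=10, d=21, a=1
  k=4: m=11, d=1, a=22
d=1 and a=2a₀=22 at k=4, so the next step gives (m, d) = (11, 21) again — its k=1 value — and the period has length 4.

[11; 1, 10, 1, 22]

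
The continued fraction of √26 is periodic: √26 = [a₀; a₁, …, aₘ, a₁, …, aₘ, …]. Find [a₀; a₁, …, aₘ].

[5; 10]

a₀ = ⌊√26⌋ = 5.
With m₀=0, d₀=1 and mₖ₊₁ = dₖaₖ − mₖ, dₖ₊₁ = (n − mₖ₊₁²)/dₖ, aₖ₊₁ = ⌊(a₀+mₖ₊₁)/dₖ₊₁⌋:
  k=1: m=5, d=1, a=10
d=1 and a=2a₀=10 at k=1, so the next step gives (m, d) = (5, 1) again — its k=1 value — and the period has length 1.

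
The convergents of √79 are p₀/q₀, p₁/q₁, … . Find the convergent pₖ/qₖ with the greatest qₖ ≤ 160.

√79 = [8; 1, 7, 1, 16, …] (period length 4).
Convergents:
  p_0/q_0 = 8/1
  p_1/q_1 = 9/1
  p_2/q_2 = 71/8
  p_3/q_3 = 80/9
  p_4/q_4 = 1351/152
  p_5/q_5 = 1431/161
q_4 = 152 ≤ 160 < 161 = q_5, so the answer is 1351/152.

1351/152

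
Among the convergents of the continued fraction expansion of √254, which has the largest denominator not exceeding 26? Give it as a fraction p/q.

√254 = [15; 1, 14, 1, 30, …] (period length 4).
Convergents:
  p_0/q_0 = 15/1
  p_1/q_1 = 16/1
  p_2/q_2 = 239/15
  p_3/q_3 = 255/16
  p_4/q_4 = 7889/495
q_3 = 16 ≤ 26 < 495 = q_4, so the answer is 255/16.

255/16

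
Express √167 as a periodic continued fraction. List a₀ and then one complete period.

[12; 1, 11, 1, 24]

a₀ = ⌊√167⌋ = 12.
With m₀=0, d₀=1 and mₖ₊₁ = dₖaₖ − mₖ, dₖ₊₁ = (n − mₖ₊₁²)/dₖ, aₖ₊₁ = ⌊(a₀+mₖ₊₁)/dₖ₊₁⌋:
  k=1: m=12, d=23, a=1
  k=2: m=11, d=2, a=11
  k=3: m=11, d=23, a=1
  k=4: m=12, d=1, a=24
d=1 and a=2a₀=24 at k=4, so the next step gives (m, d) = (12, 23) again — its k=1 value — and the period has length 4.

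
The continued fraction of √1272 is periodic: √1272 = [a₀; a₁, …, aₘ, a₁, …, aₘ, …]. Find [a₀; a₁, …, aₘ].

a₀ = ⌊√1272⌋ = 35.

[35; 1, 1, 1, 70]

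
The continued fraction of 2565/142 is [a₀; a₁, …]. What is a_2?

2565 = 18·142 + 9   →  a_0 = 18
142 = 15·9 + 7   →  a_1 = 15
9 = 1·7 + 2   →  a_2 = 1

1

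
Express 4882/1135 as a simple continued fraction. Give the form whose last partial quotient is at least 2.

4882 = 4*1135 + 342
1135 = 3*342 + 109
342 = 3*109 + 15
109 = 7*15 + 4
15 = 3*4 + 3
4 = 1*3 + 1
3 = 3*1 + 0  (stop)
So 4882/1135 = [4; 3, 3, 7, 3, 1, 3].

[4; 3, 3, 7, 3, 1, 3]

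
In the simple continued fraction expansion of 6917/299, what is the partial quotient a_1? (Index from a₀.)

7

6917 = 23·299 + 40   →  a_0 = 23
299 = 7·40 + 19   →  a_1 = 7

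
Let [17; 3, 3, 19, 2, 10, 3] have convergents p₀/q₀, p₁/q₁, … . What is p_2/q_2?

Using pₖ = aₖpₖ₋₁ + pₖ₋₂, qₖ = aₖqₖ₋₁ + qₖ₋₂ (with p₋₁=1, p₋₂=0, q₋₁=0, q₋₂=1):
  k=0: a=17, p=17, q=1
  k=1: a=3, p=52, q=3
  k=2: a=3, p=173, q=10

173/10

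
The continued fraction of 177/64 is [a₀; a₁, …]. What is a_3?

3

177 = 2·64 + 49   →  a_0 = 2
64 = 1·49 + 15   →  a_1 = 1
49 = 3·15 + 4   →  a_2 = 3
15 = 3·4 + 3   →  a_3 = 3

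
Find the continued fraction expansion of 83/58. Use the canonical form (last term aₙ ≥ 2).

[1; 2, 3, 8]

83 = 1·58 + 25
58 = 2·25 + 8
25 = 3·8 + 1
8 = 8·1 + 0  (stop)
So 83/58 = [1; 2, 3, 8].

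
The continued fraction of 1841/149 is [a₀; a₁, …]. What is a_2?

1841 = 12·149 + 53   →  a_0 = 12
149 = 2·53 + 43   →  a_1 = 2
53 = 1·43 + 10   →  a_2 = 1

1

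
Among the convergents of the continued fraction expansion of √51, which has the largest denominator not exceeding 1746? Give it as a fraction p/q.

4999/700

√51 = [7; 7, 14, …] (period length 2).
Convergents:
  p_0/q_0 = 7/1
  p_1/q_1 = 50/7
  p_2/q_2 = 707/99
  p_3/q_3 = 4999/700
  p_4/q_4 = 70693/9899
q_3 = 700 ≤ 1746 < 9899 = q_4, so the answer is 4999/700.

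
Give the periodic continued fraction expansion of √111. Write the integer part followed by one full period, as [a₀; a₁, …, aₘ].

[10; 1, 1, 6, 1, 1, 20]

a₀ = ⌊√111⌋ = 10.
With m₀=0, d₀=1 and mₖ₊₁ = dₖaₖ − mₖ, dₖ₊₁ = (n − mₖ₊₁²)/dₖ, aₖ₊₁ = ⌊(a₀+mₖ₊₁)/dₖ₊₁⌋:
  k=1: m=10, d=11, a=1
  k=2: m=1, d=10, a=1
  k=3: m=9, d=3, a=6
  k=4: m=9, d=10, a=1
  k=5: m=1, d=11, a=1
  k=6: m=10, d=1, a=20
d=1 and a=2a₀=20 at k=6, so the next step gives (m, d) = (10, 11) again — its k=1 value — and the period has length 6.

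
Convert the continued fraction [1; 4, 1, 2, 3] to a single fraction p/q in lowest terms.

Using pₖ = aₖpₖ₋₁ + pₖ₋₂ and qₖ = aₖqₖ₋₁ + qₖ₋₂:
  k=0: a=1, p=1, q=1
  k=1: a=4, p=5, q=4
  k=2: a=1, p=6, q=5
  k=3: a=2, p=17, q=14
  k=4: a=3, p=57, q=47

57/47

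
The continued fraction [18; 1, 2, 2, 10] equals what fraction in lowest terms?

1366/73

Using pₖ = aₖpₖ₋₁ + pₖ₋₂ and qₖ = aₖqₖ₋₁ + qₖ₋₂:
  k=0: a=18, p=18, q=1
  k=1: a=1, p=19, q=1
  k=2: a=2, p=56, q=3
  k=3: a=2, p=131, q=7
  k=4: a=10, p=1366, q=73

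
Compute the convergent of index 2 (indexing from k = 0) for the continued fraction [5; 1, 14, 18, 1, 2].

Using pₖ = aₖpₖ₋₁ + pₖ₋₂, qₖ = aₖqₖ₋₁ + qₖ₋₂ (with p₋₁=1, p₋₂=0, q₋₁=0, q₋₂=1):
  k=0: a=5, p=5, q=1
  k=1: a=1, p=6, q=1
  k=2: a=14, p=89, q=15

89/15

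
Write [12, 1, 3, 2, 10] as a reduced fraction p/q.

Using pₖ = aₖpₖ₋₁ + pₖ₋₂ and qₖ = aₖqₖ₋₁ + qₖ₋₂:
  k=0: a=12, p=12, q=1
  k=1: a=1, p=13, q=1
  k=2: a=3, p=51, q=4
  k=3: a=2, p=115, q=9
  k=4: a=10, p=1201, q=94

1201/94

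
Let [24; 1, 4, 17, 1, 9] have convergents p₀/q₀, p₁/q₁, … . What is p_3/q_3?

2133/86

Using pₖ = aₖpₖ₋₁ + pₖ₋₂, qₖ = aₖqₖ₋₁ + qₖ₋₂ (with p₋₁=1, p₋₂=0, q₋₁=0, q₋₂=1):
  k=0: a=24, p=24, q=1
  k=1: a=1, p=25, q=1
  k=2: a=4, p=124, q=5
  k=3: a=17, p=2133, q=86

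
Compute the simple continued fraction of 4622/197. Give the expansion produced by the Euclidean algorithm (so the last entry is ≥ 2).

[23; 2, 6, 15]

4622 = 23*197 + 91
197 = 2*91 + 15
91 = 6*15 + 1
15 = 15*1 + 0  (stop)
So 4622/197 = [23; 2, 6, 15].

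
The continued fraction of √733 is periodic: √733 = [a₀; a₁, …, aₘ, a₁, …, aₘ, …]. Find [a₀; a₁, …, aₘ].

[27; 13, 1, 1, 13, 54]

a₀ = ⌊√733⌋ = 27.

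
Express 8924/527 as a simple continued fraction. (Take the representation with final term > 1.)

8924 = 16*527 + 492
527 = 1*492 + 35
492 = 14*35 + 2
35 = 17*2 + 1
2 = 2*1 + 0  (stop)
So 8924/527 = [16; 1, 14, 17, 2].

[16; 1, 14, 17, 2]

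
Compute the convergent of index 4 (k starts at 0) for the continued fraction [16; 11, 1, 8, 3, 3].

5356/333

Using pₖ = aₖpₖ₋₁ + pₖ₋₂, qₖ = aₖqₖ₋₁ + qₖ₋₂ (with p₋₁=1, p₋₂=0, q₋₁=0, q₋₂=1):
  k=0: a=16, p=16, q=1
  k=1: a=11, p=177, q=11
  k=2: a=1, p=193, q=12
  k=3: a=8, p=1721, q=107
  k=4: a=3, p=5356, q=333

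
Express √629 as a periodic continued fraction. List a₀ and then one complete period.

[25; 12, 1, 1, 12, 50]

a₀ = ⌊√629⌋ = 25.
With m₀=0, d₀=1 and mₖ₊₁ = dₖaₖ − mₖ, dₖ₊₁ = (n − mₖ₊₁²)/dₖ, aₖ₊₁ = ⌊(a₀+mₖ₊₁)/dₖ₊₁⌋:
  k=1: m=25, d=4, a=12
  k=2: m=23, d=25, a=1
  k=3: m=2, d=25, a=1
  k=4: m=23, d=4, a=12
  k=5: m=25, d=1, a=50
d=1 and a=2a₀=50 at k=5, so the next step gives (m, d) = (25, 4) again — its k=1 value — and the period has length 5.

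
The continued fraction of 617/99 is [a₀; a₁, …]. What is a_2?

617 = 6·99 + 23   →  a_0 = 6
99 = 4·23 + 7   →  a_1 = 4
23 = 3·7 + 2   →  a_2 = 3

3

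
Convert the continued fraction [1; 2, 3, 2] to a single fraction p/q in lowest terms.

Using pₖ = aₖpₖ₋₁ + pₖ₋₂ and qₖ = aₖqₖ₋₁ + qₖ₋₂:
  k=0: a=1, p=1, q=1
  k=1: a=2, p=3, q=2
  k=2: a=3, p=10, q=7
  k=3: a=2, p=23, q=16

23/16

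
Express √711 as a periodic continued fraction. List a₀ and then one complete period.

[26; 1, 1, 1, 52]

a₀ = ⌊√711⌋ = 26.
With m₀=0, d₀=1 and mₖ₊₁ = dₖaₖ − mₖ, dₖ₊₁ = (n − mₖ₊₁²)/dₖ, aₖ₊₁ = ⌊(a₀+mₖ₊₁)/dₖ₊₁⌋:
  k=1: m=26, d=35, a=1
  k=2: m=9, d=18, a=1
  k=3: m=9, d=35, a=1
  k=4: m=26, d=1, a=52
d=1 and a=2a₀=52 at k=4, so the next step gives (m, d) = (26, 35) again — its k=1 value — and the period has length 4.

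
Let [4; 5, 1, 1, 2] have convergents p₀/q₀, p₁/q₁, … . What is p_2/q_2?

25/6

Using pₖ = aₖpₖ₋₁ + pₖ₋₂, qₖ = aₖqₖ₋₁ + qₖ₋₂ (with p₋₁=1, p₋₂=0, q₋₁=0, q₋₂=1):
  k=0: a=4, p=4, q=1
  k=1: a=5, p=21, q=5
  k=2: a=1, p=25, q=6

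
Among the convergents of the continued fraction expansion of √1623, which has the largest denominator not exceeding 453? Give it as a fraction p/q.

15188/377

√1623 = [40; 3, 2, 26, 2, 3, 80, …] (period length 6).
Convergents:
  p_0/q_0 = 40/1
  p_1/q_1 = 121/3
  p_2/q_2 = 282/7
  p_3/q_3 = 7453/185
  p_4/q_4 = 15188/377
  p_5/q_5 = 53017/1316
q_4 = 377 ≤ 453 < 1316 = q_5, so the answer is 15188/377.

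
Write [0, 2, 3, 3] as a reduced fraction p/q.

10/23

Fold from the inside: start with 3/1.
  3 + 1/3 = 10/3
  2 + 3/10 = 23/10
  0 + 10/23 = 10/23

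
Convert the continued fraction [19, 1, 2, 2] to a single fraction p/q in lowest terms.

138/7

Using pₖ = aₖpₖ₋₁ + pₖ₋₂ and qₖ = aₖqₖ₋₁ + qₖ₋₂:
  k=0: a=19, p=19, q=1
  k=1: a=1, p=20, q=1
  k=2: a=2, p=59, q=3
  k=3: a=2, p=138, q=7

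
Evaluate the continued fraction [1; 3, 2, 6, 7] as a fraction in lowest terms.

415/322

Using pₖ = aₖpₖ₋₁ + pₖ₋₂ and qₖ = aₖqₖ₋₁ + qₖ₋₂:
  k=0: a=1, p=1, q=1
  k=1: a=3, p=4, q=3
  k=2: a=2, p=9, q=7
  k=3: a=6, p=58, q=45
  k=4: a=7, p=415, q=322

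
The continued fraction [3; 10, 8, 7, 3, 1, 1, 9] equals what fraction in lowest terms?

Using pₖ = aₖpₖ₋₁ + pₖ₋₂ and qₖ = aₖqₖ₋₁ + qₖ₋₂:
  k=0: a=3, p=3, q=1
  k=1: a=10, p=31, q=10
  k=2: a=8, p=251, q=81
  k=3: a=7, p=1788, q=577
  k=4: a=3, p=5615, q=1812
  k=5: a=1, p=7403, q=2389
  k=6: a=1, p=13018, q=4201
  k=7: a=9, p=124565, q=40198

124565/40198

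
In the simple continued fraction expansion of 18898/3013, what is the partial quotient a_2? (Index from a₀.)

1

18898 = 6·3013 + 820   →  a_0 = 6
3013 = 3·820 + 553   →  a_1 = 3
820 = 1·553 + 267   →  a_2 = 1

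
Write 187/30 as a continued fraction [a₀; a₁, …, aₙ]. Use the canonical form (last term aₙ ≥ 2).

[6; 4, 3, 2]

187 = 6·30 + 7
30 = 4·7 + 2
7 = 3·2 + 1
2 = 2·1 + 0  (stop)
So 187/30 = [6; 4, 3, 2].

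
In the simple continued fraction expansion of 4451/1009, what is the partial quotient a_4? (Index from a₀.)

4451 = 4·1009 + 415   →  a_0 = 4
1009 = 2·415 + 179   →  a_1 = 2
415 = 2·179 + 57   →  a_2 = 2
179 = 3·57 + 8   →  a_3 = 3
57 = 7·8 + 1   →  a_4 = 7

7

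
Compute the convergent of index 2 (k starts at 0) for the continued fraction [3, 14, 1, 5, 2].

Using pₖ = aₖpₖ₋₁ + pₖ₋₂, qₖ = aₖqₖ₋₁ + qₖ₋₂ (with p₋₁=1, p₋₂=0, q₋₁=0, q₋₂=1):
  k=0: a=3, p=3, q=1
  k=1: a=14, p=43, q=14
  k=2: a=1, p=46, q=15

46/15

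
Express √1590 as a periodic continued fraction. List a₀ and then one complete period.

[39; 1, 6, 1, 78]

a₀ = ⌊√1590⌋ = 39.
With m₀=0, d₀=1 and mₖ₊₁ = dₖaₖ − mₖ, dₖ₊₁ = (n − mₖ₊₁²)/dₖ, aₖ₊₁ = ⌊(a₀+mₖ₊₁)/dₖ₊₁⌋:
  k=1: m=39, d=69, a=1
  k=2: m=30, d=10, a=6
  k=3: m=30, d=69, a=1
  k=4: m=39, d=1, a=78
d=1 and a=2a₀=78 at k=4, so the next step gives (m, d) = (39, 69) again — its k=1 value — and the period has length 4.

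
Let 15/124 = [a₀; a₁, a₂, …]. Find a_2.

3

15 = 0·124 + 15   →  a_0 = 0
124 = 8·15 + 4   →  a_1 = 8
15 = 3·4 + 3   →  a_2 = 3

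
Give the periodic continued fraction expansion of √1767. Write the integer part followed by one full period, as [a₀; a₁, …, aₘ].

[42; 28, 84]

a₀ = ⌊√1767⌋ = 42.
With m₀=0, d₀=1 and mₖ₊₁ = dₖaₖ − mₖ, dₖ₊₁ = (n − mₖ₊₁²)/dₖ, aₖ₊₁ = ⌊(a₀+mₖ₊₁)/dₖ₊₁⌋:
  k=1: m=42, d=3, a=28
  k=2: m=42, d=1, a=84
d=1 and a=2a₀=84 at k=2, so the next step gives (m, d) = (42, 3) again — its k=1 value — and the period has length 2.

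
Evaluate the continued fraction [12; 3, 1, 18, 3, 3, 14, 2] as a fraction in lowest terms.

276385/22556

Using pₖ = aₖpₖ₋₁ + pₖ₋₂ and qₖ = aₖqₖ₋₁ + qₖ₋₂:
  k=0: a=12, p=12, q=1
  k=1: a=3, p=37, q=3
  k=2: a=1, p=49, q=4
  k=3: a=18, p=919, q=75
  k=4: a=3, p=2806, q=229
  k=5: a=3, p=9337, q=762
  k=6: a=14, p=133524, q=10897
  k=7: a=2, p=276385, q=22556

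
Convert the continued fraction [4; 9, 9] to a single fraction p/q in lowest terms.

Using pₖ = aₖpₖ₋₁ + pₖ₋₂ and qₖ = aₖqₖ₋₁ + qₖ₋₂:
  k=0: a=4, p=4, q=1
  k=1: a=9, p=37, q=9
  k=2: a=9, p=337, q=82

337/82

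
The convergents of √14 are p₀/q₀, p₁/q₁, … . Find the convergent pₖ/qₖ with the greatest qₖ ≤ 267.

449/120

√14 = [3; 1, 2, 1, 6, …] (period length 4).
Convergents:
  p_0/q_0 = 3/1
  p_1/q_1 = 4/1
  p_2/q_2 = 11/3
  p_3/q_3 = 15/4
  p_4/q_4 = 101/27
  p_5/q_5 = 116/31
  p_6/q_6 = 333/89
  p_7/q_7 = 449/120
  p_8/q_8 = 3027/809
q_7 = 120 ≤ 267 < 809 = q_8, so the answer is 449/120.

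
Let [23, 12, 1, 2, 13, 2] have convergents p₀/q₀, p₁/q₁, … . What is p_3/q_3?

877/38

Using pₖ = aₖpₖ₋₁ + pₖ₋₂, qₖ = aₖqₖ₋₁ + qₖ₋₂ (with p₋₁=1, p₋₂=0, q₋₁=0, q₋₂=1):
  k=0: a=23, p=23, q=1
  k=1: a=12, p=277, q=12
  k=2: a=1, p=300, q=13
  k=3: a=2, p=877, q=38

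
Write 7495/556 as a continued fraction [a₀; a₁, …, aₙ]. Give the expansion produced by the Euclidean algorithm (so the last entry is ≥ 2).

[13; 2, 12, 7, 3]

7495 = 13·556 + 267
556 = 2·267 + 22
267 = 12·22 + 3
22 = 7·3 + 1
3 = 3·1 + 0  (stop)
So 7495/556 = [13; 2, 12, 7, 3].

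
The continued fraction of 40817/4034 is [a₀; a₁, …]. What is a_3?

40817 = 10·4034 + 477   →  a_0 = 10
4034 = 8·477 + 218   →  a_1 = 8
477 = 2·218 + 41   →  a_2 = 2
218 = 5·41 + 13   →  a_3 = 5

5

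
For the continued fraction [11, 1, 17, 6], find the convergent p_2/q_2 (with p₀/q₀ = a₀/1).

Using pₖ = aₖpₖ₋₁ + pₖ₋₂, qₖ = aₖqₖ₋₁ + qₖ₋₂ (with p₋₁=1, p₋₂=0, q₋₁=0, q₋₂=1):
  k=0: a=11, p=11, q=1
  k=1: a=1, p=12, q=1
  k=2: a=17, p=215, q=18

215/18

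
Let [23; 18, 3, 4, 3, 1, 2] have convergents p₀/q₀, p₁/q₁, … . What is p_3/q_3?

Using pₖ = aₖpₖ₋₁ + pₖ₋₂, qₖ = aₖqₖ₋₁ + qₖ₋₂ (with p₋₁=1, p₋₂=0, q₋₁=0, q₋₂=1):
  k=0: a=23, p=23, q=1
  k=1: a=18, p=415, q=18
  k=2: a=3, p=1268, q=55
  k=3: a=4, p=5487, q=238

5487/238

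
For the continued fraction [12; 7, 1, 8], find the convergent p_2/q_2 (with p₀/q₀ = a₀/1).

Using pₖ = aₖpₖ₋₁ + pₖ₋₂, qₖ = aₖqₖ₋₁ + qₖ₋₂ (with p₋₁=1, p₋₂=0, q₋₁=0, q₋₂=1):
  k=0: a=12, p=12, q=1
  k=1: a=7, p=85, q=7
  k=2: a=1, p=97, q=8

97/8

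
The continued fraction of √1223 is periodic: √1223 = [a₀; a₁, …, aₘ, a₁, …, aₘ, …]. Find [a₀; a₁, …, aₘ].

a₀ = ⌊√1223⌋ = 34.
With m₀=0, d₀=1 and mₖ₊₁ = dₖaₖ − mₖ, dₖ₊₁ = (n − mₖ₊₁²)/dₖ, aₖ₊₁ = ⌊(a₀+mₖ₊₁)/dₖ₊₁⌋:
  k=1: m=34, d=67, a=1
  k=2: m=33, d=2, a=33
  k=3: m=33, d=67, a=1
  k=4: m=34, d=1, a=68
d=1 and a=2a₀=68 at k=4, so the next step gives (m, d) = (34, 67) again — its k=1 value — and the period has length 4.

[34; 1, 33, 1, 68]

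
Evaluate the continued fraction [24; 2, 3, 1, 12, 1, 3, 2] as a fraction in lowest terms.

Using pₖ = aₖpₖ₋₁ + pₖ₋₂ and qₖ = aₖqₖ₋₁ + qₖ₋₂:
  k=0: a=24, p=24, q=1
  k=1: a=2, p=49, q=2
  k=2: a=3, p=171, q=7
  k=3: a=1, p=220, q=9
  k=4: a=12, p=2811, q=115
  k=5: a=1, p=3031, q=124
  k=6: a=3, p=11904, q=487
  k=7: a=2, p=26839, q=1098

26839/1098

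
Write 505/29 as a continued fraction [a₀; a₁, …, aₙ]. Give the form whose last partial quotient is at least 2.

505 = 17·29 + 12
29 = 2·12 + 5
12 = 2·5 + 2
5 = 2·2 + 1
2 = 2·1 + 0  (stop)
So 505/29 = [17; 2, 2, 2, 2].

[17; 2, 2, 2, 2]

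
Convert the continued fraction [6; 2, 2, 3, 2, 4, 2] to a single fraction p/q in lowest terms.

2468/385

Using pₖ = aₖpₖ₋₁ + pₖ₋₂ and qₖ = aₖqₖ₋₁ + qₖ₋₂:
  k=0: a=6, p=6, q=1
  k=1: a=2, p=13, q=2
  k=2: a=2, p=32, q=5
  k=3: a=3, p=109, q=17
  k=4: a=2, p=250, q=39
  k=5: a=4, p=1109, q=173
  k=6: a=2, p=2468, q=385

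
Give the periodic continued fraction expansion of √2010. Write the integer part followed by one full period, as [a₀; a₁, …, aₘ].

a₀ = ⌊√2010⌋ = 44.

[44; 1, 4, 1, 88]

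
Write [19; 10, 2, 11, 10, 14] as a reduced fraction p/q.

654496/34275

Fold from the inside: start with 14/1.
  10 + 1/14 = 141/14
  11 + 14/141 = 1565/141
  2 + 141/1565 = 3271/1565
  10 + 1565/3271 = 34275/3271
  19 + 3271/34275 = 654496/34275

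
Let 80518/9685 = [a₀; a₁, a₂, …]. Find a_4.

80518 = 8·9685 + 3038   →  a_0 = 8
9685 = 3·3038 + 571   →  a_1 = 3
3038 = 5·571 + 183   →  a_2 = 5
571 = 3·183 + 22   →  a_3 = 3
183 = 8·22 + 7   →  a_4 = 8

8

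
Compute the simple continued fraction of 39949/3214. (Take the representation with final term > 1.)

39949 = 12*3214 + 1381
3214 = 2*1381 + 452
1381 = 3*452 + 25
452 = 18*25 + 2
25 = 12*2 + 1
2 = 2*1 + 0  (stop)
So 39949/3214 = [12; 2, 3, 18, 12, 2].

[12; 2, 3, 18, 12, 2]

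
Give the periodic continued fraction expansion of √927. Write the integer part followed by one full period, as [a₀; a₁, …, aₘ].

[30; 2, 4, 5, 3, 5, 4, 2, 60]

a₀ = ⌊√927⌋ = 30.
With m₀=0, d₀=1 and mₖ₊₁ = dₖaₖ − mₖ, dₖ₊₁ = (n − mₖ₊₁²)/dₖ, aₖ₊₁ = ⌊(a₀+mₖ₊₁)/dₖ₊₁⌋:
  k=1: m=30, d=27, a=2
  k=2: m=24, d=13, a=4
  k=3: m=28, d=11, a=5
  k=4: m=27, d=18, a=3
  k=5: m=27, d=11, a=5
  k=6: m=28, d=13, a=4
  k=7: m=24, d=27, a=2
  k=8: m=30, d=1, a=60
d=1 and a=2a₀=60 at k=8, so the next step gives (m, d) = (30, 27) again — its k=1 value — and the period has length 8.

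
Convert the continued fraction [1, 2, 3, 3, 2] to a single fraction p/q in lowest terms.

76/53

Fold from the inside: start with 2/1.
  3 + 1/2 = 7/2
  3 + 2/7 = 23/7
  2 + 7/23 = 53/23
  1 + 23/53 = 76/53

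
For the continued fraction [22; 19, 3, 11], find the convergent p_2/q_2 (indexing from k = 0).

1279/58

Using pₖ = aₖpₖ₋₁ + pₖ₋₂, qₖ = aₖqₖ₋₁ + qₖ₋₂ (with p₋₁=1, p₋₂=0, q₋₁=0, q₋₂=1):
  k=0: a=22, p=22, q=1
  k=1: a=19, p=419, q=19
  k=2: a=3, p=1279, q=58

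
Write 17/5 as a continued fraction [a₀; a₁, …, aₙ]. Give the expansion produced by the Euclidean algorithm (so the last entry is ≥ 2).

[3; 2, 2]

17 = 3×5 + 2
5 = 2×2 + 1
2 = 2×1 + 0  (stop)
So 17/5 = [3; 2, 2].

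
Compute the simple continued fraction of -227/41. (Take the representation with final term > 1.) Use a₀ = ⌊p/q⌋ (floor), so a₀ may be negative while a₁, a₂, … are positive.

[-6; 2, 6, 3]

-227 = -6·41 + 19
41 = 2·19 + 3
19 = 6·3 + 1
3 = 3·1 + 0  (stop)
So -227/41 = [-6; 2, 6, 3].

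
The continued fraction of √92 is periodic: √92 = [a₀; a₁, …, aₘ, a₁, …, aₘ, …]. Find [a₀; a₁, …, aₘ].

[9; 1, 1, 2, 4, 2, 1, 1, 18]

a₀ = ⌊√92⌋ = 9.
With m₀=0, d₀=1 and mₖ₊₁ = dₖaₖ − mₖ, dₖ₊₁ = (n − mₖ₊₁²)/dₖ, aₖ₊₁ = ⌊(a₀+mₖ₊₁)/dₖ₊₁⌋:
  k=1: m=9, d=11, a=1
  k=2: m=2, d=8, a=1
  k=3: m=6, d=7, a=2
  k=4: m=8, d=4, a=4
  k=5: m=8, d=7, a=2
  k=6: m=6, d=8, a=1
  k=7: m=2, d=11, a=1
  k=8: m=9, d=1, a=18
d=1 and a=2a₀=18 at k=8, so the next step gives (m, d) = (9, 11) again — its k=1 value — and the period has length 8.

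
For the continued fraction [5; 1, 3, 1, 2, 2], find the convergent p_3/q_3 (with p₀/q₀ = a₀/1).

Using pₖ = aₖpₖ₋₁ + pₖ₋₂, qₖ = aₖqₖ₋₁ + qₖ₋₂ (with p₋₁=1, p₋₂=0, q₋₁=0, q₋₂=1):
  k=0: a=5, p=5, q=1
  k=1: a=1, p=6, q=1
  k=2: a=3, p=23, q=4
  k=3: a=1, p=29, q=5

29/5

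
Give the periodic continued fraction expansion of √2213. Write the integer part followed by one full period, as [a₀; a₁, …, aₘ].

[47; 23, 1, 1, 23, 94]

a₀ = ⌊√2213⌋ = 47.
With m₀=0, d₀=1 and mₖ₊₁ = dₖaₖ − mₖ, dₖ₊₁ = (n − mₖ₊₁²)/dₖ, aₖ₊₁ = ⌊(a₀+mₖ₊₁)/dₖ₊₁⌋:
  k=1: m=47, d=4, a=23
  k=2: m=45, d=47, a=1
  k=3: m=2, d=47, a=1
  k=4: m=45, d=4, a=23
  k=5: m=47, d=1, a=94
d=1 and a=2a₀=94 at k=5, so the next step gives (m, d) = (47, 4) again — its k=1 value — and the period has length 5.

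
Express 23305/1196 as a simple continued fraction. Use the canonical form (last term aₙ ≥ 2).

23305 = 19×1196 + 581
1196 = 2×581 + 34
581 = 17×34 + 3
34 = 11×3 + 1
3 = 3×1 + 0  (stop)
So 23305/1196 = [19; 2, 17, 11, 3].

[19; 2, 17, 11, 3]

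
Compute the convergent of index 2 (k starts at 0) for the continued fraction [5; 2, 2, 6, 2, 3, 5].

27/5

Using pₖ = aₖpₖ₋₁ + pₖ₋₂, qₖ = aₖqₖ₋₁ + qₖ₋₂ (with p₋₁=1, p₋₂=0, q₋₁=0, q₋₂=1):
  k=0: a=5, p=5, q=1
  k=1: a=2, p=11, q=2
  k=2: a=2, p=27, q=5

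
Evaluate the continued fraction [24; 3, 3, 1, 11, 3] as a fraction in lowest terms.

11473/472

Fold from the inside: start with 3/1.
  11 + 1/3 = 34/3
  1 + 3/34 = 37/34
  3 + 34/37 = 145/37
  3 + 37/145 = 472/145
  24 + 145/472 = 11473/472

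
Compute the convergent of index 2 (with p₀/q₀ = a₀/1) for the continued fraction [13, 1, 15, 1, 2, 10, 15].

Using pₖ = aₖpₖ₋₁ + pₖ₋₂, qₖ = aₖqₖ₋₁ + qₖ₋₂ (with p₋₁=1, p₋₂=0, q₋₁=0, q₋₂=1):
  k=0: a=13, p=13, q=1
  k=1: a=1, p=14, q=1
  k=2: a=15, p=223, q=16

223/16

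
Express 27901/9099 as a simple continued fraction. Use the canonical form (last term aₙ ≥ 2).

27901 = 3·9099 + 604
9099 = 15·604 + 39
604 = 15·39 + 19
39 = 2·19 + 1
19 = 19·1 + 0  (stop)
So 27901/9099 = [3; 15, 15, 2, 19].

[3; 15, 15, 2, 19]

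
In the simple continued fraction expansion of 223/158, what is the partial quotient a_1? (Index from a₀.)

223 = 1·158 + 65   →  a_0 = 1
158 = 2·65 + 28   →  a_1 = 2

2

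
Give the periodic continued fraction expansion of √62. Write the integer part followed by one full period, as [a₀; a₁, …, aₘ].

a₀ = ⌊√62⌋ = 7.

[7; 1, 6, 1, 14]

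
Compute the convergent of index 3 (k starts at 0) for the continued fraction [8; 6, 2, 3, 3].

Using pₖ = aₖpₖ₋₁ + pₖ₋₂, qₖ = aₖqₖ₋₁ + qₖ₋₂ (with p₋₁=1, p₋₂=0, q₋₁=0, q₋₂=1):
  k=0: a=8, p=8, q=1
  k=1: a=6, p=49, q=6
  k=2: a=2, p=106, q=13
  k=3: a=3, p=367, q=45

367/45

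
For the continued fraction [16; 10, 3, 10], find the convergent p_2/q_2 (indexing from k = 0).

499/31

Using pₖ = aₖpₖ₋₁ + pₖ₋₂, qₖ = aₖqₖ₋₁ + qₖ₋₂ (with p₋₁=1, p₋₂=0, q₋₁=0, q₋₂=1):
  k=0: a=16, p=16, q=1
  k=1: a=10, p=161, q=10
  k=2: a=3, p=499, q=31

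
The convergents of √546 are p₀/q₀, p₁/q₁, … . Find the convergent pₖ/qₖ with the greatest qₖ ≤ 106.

√546 = [23; 2, 1, 2, 1, 2, 46, …] (period length 6).
Convergents:
  p_0/q_0 = 23/1
  p_1/q_1 = 47/2
  p_2/q_2 = 70/3
  p_3/q_3 = 187/8
  p_4/q_4 = 257/11
  p_5/q_5 = 701/30
  p_6/q_6 = 32503/1391
q_5 = 30 ≤ 106 < 1391 = q_6, so the answer is 701/30.

701/30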